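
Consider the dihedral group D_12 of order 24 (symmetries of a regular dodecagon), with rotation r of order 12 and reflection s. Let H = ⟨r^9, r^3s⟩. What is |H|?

8

|⟨r^9⟩| = 4 and |⟨r^3s⟩| = 2, so |H| is a multiple of lcm(4, 2) = 4 and divides |G| = 24.
Closing under the operation: H = {e, r^3, r^6, r^9, s, r^3s, r^6s, r^9s}, so |H| = 8.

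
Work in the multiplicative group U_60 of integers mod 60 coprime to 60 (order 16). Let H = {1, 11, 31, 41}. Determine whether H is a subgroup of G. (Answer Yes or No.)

Yes

|H| = 4 divides |G| = 16, consistent with Lagrange.
H contains the identity, every element's inverse is in H, and H is closed under ·: it is a subgroup.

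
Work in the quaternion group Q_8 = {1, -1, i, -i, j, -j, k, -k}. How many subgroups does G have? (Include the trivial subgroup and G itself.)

6

|G| = 8, so by Lagrange every subgroup order divides 8. Divisors: 1, 2, 4, 8.
Subgroups by order — order 1: 1; order 2: 1; order 4: 3; order 8: 1.
Total: 1 + 1 + 3 + 1 = 6.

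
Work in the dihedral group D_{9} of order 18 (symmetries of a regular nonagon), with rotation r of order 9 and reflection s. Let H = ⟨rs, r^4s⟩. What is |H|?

6

|⟨rs⟩| = 2 and |⟨r^4s⟩| = 2, so |H| is a multiple of lcm(2, 2) = 2 and divides |G| = 18.
Closing under the operation: H = {e, r^3, r^6, rs, r^4s, r^7s}, so |H| = 6.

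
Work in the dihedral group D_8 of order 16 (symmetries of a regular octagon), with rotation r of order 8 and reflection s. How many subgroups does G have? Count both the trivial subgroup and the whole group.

19

|G| = 16, so by Lagrange every subgroup order divides 16. Divisors: 1, 2, 4, 8, 16.
Subgroups by order — order 1: 1; order 2: 9; order 4: 5; order 8: 3; order 16: 1.
Total: 1 + 9 + 5 + 3 + 1 = 19.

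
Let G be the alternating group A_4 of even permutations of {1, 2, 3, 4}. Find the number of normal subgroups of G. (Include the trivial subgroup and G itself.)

3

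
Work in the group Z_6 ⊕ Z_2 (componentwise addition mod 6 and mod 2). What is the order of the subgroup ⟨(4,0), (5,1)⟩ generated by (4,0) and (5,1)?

|⟨(4,0)⟩| = 3 and |⟨(5,1)⟩| = 6, so |H| is a multiple of lcm(3, 6) = 6 and divides |G| = 12.
Closing under the operation: H = {(0,0), (1,1), (2,0), (3,1), (4,0), (5,1)}, so |H| = 6.

6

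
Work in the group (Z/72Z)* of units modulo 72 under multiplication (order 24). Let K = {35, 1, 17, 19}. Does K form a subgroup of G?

|K| = 4 divides |G| = 24, consistent with Lagrange.
K contains the identity, every element's inverse is in K, and K is closed under ·: it is a subgroup.

Yes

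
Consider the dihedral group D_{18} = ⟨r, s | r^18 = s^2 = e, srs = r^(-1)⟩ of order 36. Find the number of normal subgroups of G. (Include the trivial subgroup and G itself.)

G has 45 subgroups. Checking conjugation-invariance by order — order 1: 1/1 normal; order 2: 1/19 normal; order 3: 1/1 normal; order 4: 0/9 normal; order 6: 1/7 normal; order 9: 1/1 normal; order 12: 0/3 normal; order 18: 3/3 normal; order 36: 1/1 normal.
Total normal subgroups: 9.

9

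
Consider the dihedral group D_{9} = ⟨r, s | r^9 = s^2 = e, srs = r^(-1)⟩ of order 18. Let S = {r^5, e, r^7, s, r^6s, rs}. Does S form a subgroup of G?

No

r^5 ∈ S but its inverse r^4 ∉ S, so S is not a subgroup.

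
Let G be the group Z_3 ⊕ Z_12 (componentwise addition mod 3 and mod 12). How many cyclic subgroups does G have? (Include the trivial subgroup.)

Each element a generates a cyclic subgroup ⟨a⟩; distinct elements may generate the same one (a cyclic group of order d has φ(d) generators).
Cyclic subgroups by order — order 1: 1; order 2: 1; order 3: 4; order 4: 1; order 6: 4; order 12: 4.
Total: 15.

15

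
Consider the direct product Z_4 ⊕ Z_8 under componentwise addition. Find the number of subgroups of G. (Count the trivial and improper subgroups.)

|G| = 32, so by Lagrange every subgroup order divides 32. Divisors: 1, 2, 4, 8, 16, 32.
Subgroups by order — order 1: 1; order 2: 3; order 4: 7; order 8: 7; order 16: 3; order 32: 1.
Total: 1 + 3 + 7 + 7 + 3 + 1 = 22.

22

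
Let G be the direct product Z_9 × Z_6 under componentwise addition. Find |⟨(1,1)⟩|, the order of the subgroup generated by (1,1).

The order of (1,1) in Z_9 × Z_6 is lcm(ord(1) in Z_9, ord(1) in Z_6).
ord(1) = 9 and ord(1) = 6, so |⟨(1,1)⟩| = lcm(9, 6) = 18.

18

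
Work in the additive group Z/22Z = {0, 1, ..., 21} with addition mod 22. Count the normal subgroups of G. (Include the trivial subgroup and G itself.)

4

G is abelian, so every subgroup is normal.
G has 4 subgroups in total, hence 4 normal subgroups.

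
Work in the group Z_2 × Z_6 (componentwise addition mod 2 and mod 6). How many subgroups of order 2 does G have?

3

|G| = 12 and 2 | 12, so subgroups of order 2 are possible by Lagrange.
The subgroups of order 2 are: {(0,0), (0,3)}; {(0,0), (1,0)}; {(0,0), (1,3)}.
So G has 3 subgroups of order 2.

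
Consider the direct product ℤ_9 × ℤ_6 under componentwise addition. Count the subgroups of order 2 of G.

1

|G| = 54 and 2 | 54, so subgroups of order 2 are possible by Lagrange.
The subgroups of order 2 are: {(0,0), (0,3)}.
So G has 1 subgroup of order 2.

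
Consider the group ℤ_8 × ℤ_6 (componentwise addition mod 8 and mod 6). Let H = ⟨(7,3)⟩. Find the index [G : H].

|⟨(7,3)⟩| = 8 and |G| = 48.
By Lagrange, [G : H] = |G|/|H| = 48/8 = 6.

6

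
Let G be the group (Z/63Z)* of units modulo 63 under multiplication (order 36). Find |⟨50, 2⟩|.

18

|⟨50⟩| = 6 and |⟨2⟩| = 6, so |H| is a multiple of lcm(6, 6) = 6 and divides |G| = 36.
Closing under the operation: H = {1, 2, 4, 8, 11, 16, 22, 23, 25, 29, 32, 37, 43, 44, 46, 50, 53, 58}, so |H| = 18.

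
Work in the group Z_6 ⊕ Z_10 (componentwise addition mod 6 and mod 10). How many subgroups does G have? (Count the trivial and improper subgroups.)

|G| = 60, so by Lagrange every subgroup order divides 60. Divisors: 1, 2, 3, 4, 5, 6, 10, 12, 15, 20, 30, 60.
Subgroups by order — order 1: 1; order 2: 3; order 3: 1; order 4: 1; order 5: 1; order 6: 3; order 10: 3; order 12: 1; order 15: 1; order 20: 1; order 30: 3; order 60: 1.
Total: 1 + 3 + 1 + 1 + 1 + 3 + 3 + 1 + 1 + 1 + 3 + 1 = 20.

20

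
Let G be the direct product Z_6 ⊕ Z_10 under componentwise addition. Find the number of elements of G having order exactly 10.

12

An element (a,b) has order lcm(ord(a), ord(b)); count pairs with lcm equal to 10.
Enumerating gives 12 such elements.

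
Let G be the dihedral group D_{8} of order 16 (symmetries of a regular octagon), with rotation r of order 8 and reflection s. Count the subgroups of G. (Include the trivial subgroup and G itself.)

|G| = 16, so by Lagrange every subgroup order divides 16. Divisors: 1, 2, 4, 8, 16.
Subgroups by order — order 1: 1; order 2: 9; order 4: 5; order 8: 3; order 16: 1.
Total: 1 + 9 + 5 + 3 + 1 = 19.

19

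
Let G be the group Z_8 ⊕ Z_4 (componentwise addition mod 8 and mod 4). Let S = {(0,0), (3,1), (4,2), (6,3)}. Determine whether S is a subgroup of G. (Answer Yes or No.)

(3,1) ∈ S but its inverse (5,3) ∉ S, so S is not a subgroup.

No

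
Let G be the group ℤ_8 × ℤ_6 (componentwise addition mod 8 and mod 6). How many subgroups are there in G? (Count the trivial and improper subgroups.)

22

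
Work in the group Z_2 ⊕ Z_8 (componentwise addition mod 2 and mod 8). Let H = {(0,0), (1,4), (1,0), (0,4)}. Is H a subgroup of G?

Yes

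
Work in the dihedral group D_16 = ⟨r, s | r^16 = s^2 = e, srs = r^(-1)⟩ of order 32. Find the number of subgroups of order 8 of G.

5

|G| = 32 and 8 | 32, so subgroups of order 8 are possible by Lagrange.
The subgroups of order 8 are: {e, r^2, r^4, r^6, r^8, r^10, r^12, r^14}; {e, r^4, r^8, r^12, r^2s, r^6s, r^10s, r^14s}; {e, r^4, r^8, r^12, r^3s, r^7s, r^11s, r^15s}; {e, r^4, r^8, r^12, s, r^4s, r^8s, r^12s}; … (5 in all).
So G has 5 subgroups of order 8.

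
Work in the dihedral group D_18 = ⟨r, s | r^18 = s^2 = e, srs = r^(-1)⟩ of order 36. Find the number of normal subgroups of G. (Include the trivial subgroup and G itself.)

9

G has 45 subgroups. Checking conjugation-invariance by order — order 1: 1/1 normal; order 2: 1/19 normal; order 3: 1/1 normal; order 4: 0/9 normal; order 6: 1/7 normal; order 9: 1/1 normal; order 12: 0/3 normal; order 18: 3/3 normal; order 36: 1/1 normal.
Total normal subgroups: 9.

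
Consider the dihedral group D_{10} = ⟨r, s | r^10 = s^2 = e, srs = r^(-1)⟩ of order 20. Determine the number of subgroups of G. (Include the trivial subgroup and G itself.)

22

|G| = 20, so by Lagrange every subgroup order divides 20. Divisors: 1, 2, 4, 5, 10, 20.
Subgroups by order — order 1: 1; order 2: 11; order 4: 5; order 5: 1; order 10: 3; order 20: 1.
Total: 1 + 11 + 5 + 1 + 3 + 1 = 22.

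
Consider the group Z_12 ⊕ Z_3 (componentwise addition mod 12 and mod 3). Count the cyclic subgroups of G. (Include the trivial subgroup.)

15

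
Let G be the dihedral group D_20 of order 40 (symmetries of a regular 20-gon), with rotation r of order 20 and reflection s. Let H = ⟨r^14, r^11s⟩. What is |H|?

20

|⟨r^14⟩| = 10 and |⟨r^11s⟩| = 2, so |H| is a multiple of lcm(10, 2) = 10 and divides |G| = 40.
Closing under the operation: H = {e, r^2, r^4, r^6, r^8, r^10, r^12, r^14, r^16, r^18, rs, r^3s, r^5s, r^7s, r^9s, r^11s, r^13s, r^15s, r^17s, r^19s}, so |H| = 20.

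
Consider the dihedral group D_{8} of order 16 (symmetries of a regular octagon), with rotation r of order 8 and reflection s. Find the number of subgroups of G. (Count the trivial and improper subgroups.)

19

|G| = 16, so by Lagrange every subgroup order divides 16. Divisors: 1, 2, 4, 8, 16.
Subgroups by order — order 1: 1; order 2: 9; order 4: 5; order 8: 3; order 16: 1.
Total: 1 + 9 + 5 + 3 + 1 = 19.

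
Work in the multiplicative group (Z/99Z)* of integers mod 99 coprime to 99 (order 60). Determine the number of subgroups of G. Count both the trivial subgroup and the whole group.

|G| = 60, so by Lagrange every subgroup order divides 60. Divisors: 1, 2, 3, 4, 5, 6, 10, 12, 15, 20, 30, 60.
Subgroups by order — order 1: 1; order 2: 3; order 3: 1; order 4: 1; order 5: 1; order 6: 3; order 10: 3; order 12: 1; order 15: 1; order 20: 1; order 30: 3; order 60: 1.
Total: 1 + 3 + 1 + 1 + 1 + 3 + 3 + 1 + 1 + 1 + 3 + 1 = 20.

20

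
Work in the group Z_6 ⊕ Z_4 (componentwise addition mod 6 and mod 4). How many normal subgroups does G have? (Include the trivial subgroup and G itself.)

G is abelian, so every subgroup is normal.
G has 16 subgroups in total, hence 16 normal subgroups.

16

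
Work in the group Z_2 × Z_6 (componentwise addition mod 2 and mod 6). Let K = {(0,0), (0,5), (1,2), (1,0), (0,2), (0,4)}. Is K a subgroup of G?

No

(1,2) ∈ K but its inverse (1,4) ∉ K, so K is not a subgroup.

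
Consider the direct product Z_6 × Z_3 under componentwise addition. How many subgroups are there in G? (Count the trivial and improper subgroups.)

12

|G| = 18, so by Lagrange every subgroup order divides 18. Divisors: 1, 2, 3, 6, 9, 18.
Subgroups by order — order 1: 1; order 2: 1; order 3: 4; order 6: 4; order 9: 1; order 18: 1.
Total: 1 + 1 + 4 + 4 + 1 + 1 = 12.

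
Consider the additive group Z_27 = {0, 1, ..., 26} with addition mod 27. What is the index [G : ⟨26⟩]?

1

|⟨26⟩| = 27 and |G| = 27.
By Lagrange, [G : H] = |G|/|H| = 27/27 = 1.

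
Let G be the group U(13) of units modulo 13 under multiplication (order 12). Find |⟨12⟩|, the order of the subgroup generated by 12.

2

Compute successive powers of 12 mod 13: 12, 1; 12^2 ≡ 1 (mod 13).
So |⟨12⟩| = 2.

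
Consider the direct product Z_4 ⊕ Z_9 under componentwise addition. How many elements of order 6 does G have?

An element (a,b) has order lcm(ord(a), ord(b)); count pairs with lcm equal to 6.
Enumerating gives 2 such elements.

2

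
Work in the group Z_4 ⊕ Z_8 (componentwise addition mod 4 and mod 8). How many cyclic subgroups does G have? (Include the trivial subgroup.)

14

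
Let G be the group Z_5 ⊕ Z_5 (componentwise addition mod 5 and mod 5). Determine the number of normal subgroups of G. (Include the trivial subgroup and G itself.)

8

G is abelian, so every subgroup is normal.
G has 8 subgroups in total, hence 8 normal subgroups.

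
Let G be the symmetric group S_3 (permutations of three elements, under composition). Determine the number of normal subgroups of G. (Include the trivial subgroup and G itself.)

3

G has 6 subgroups. Checking conjugation-invariance by order — order 1: 1/1 normal; order 2: 0/3 normal; order 3: 1/1 normal; order 6: 1/1 normal.
Total normal subgroups: 3.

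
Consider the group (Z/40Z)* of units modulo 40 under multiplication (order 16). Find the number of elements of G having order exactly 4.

The elements of order 4 are: 3, 7, 13, 17, 23, 27, 33, 37.
That's 8.

8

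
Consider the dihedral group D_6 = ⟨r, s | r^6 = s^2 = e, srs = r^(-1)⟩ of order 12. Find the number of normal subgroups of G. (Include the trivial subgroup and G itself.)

7

G has 16 subgroups. Checking conjugation-invariance by order — order 1: 1/1 normal; order 2: 1/7 normal; order 3: 1/1 normal; order 4: 0/3 normal; order 6: 3/3 normal; order 12: 1/1 normal.
Total normal subgroups: 7.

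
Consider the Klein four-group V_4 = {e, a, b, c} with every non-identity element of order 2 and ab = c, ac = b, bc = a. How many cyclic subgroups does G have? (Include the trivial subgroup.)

4

Group the elements of G by the cyclic subgroup they generate; each cyclic subgroup of order d accounts for φ(d) elements.
Cyclic subgroups by order — order 1: 1; order 2: 3.
Total: 4.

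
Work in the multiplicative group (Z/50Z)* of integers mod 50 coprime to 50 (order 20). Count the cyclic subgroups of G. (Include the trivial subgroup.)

6

Group the elements of G by the cyclic subgroup they generate; each cyclic subgroup of order d accounts for φ(d) elements.
Cyclic subgroups by order — order 1: 1; order 2: 1; order 4: 1; order 5: 1; order 10: 1; order 20: 1.
Total: 6.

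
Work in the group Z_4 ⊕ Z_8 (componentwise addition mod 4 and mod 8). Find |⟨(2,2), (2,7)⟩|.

16

|⟨(2,2)⟩| = 4 and |⟨(2,7)⟩| = 8, so |H| is a multiple of lcm(4, 8) = 8 and divides |G| = 32.
Closing under the operation: H = {(0,0), (0,1), (0,2), (0,3), (0,4), (0,5), (0,6), (0,7), (2,0), (2,1), (2,2), (2,3), (2,4), (2,5), (2,6), (2,7)}, so |H| = 16.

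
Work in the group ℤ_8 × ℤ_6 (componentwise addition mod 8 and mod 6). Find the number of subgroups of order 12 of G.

|G| = 48 and 12 | 48, so subgroups of order 12 are possible by Lagrange.
The subgroups of order 12 are: {(0,0), (0,1), (0,2), (0,3), (0,4), (0,5), (4,0), (4,1), (4,2), (4,3), (4,4), (4,5)}; {(0,0), (0,2), (0,4), (2,0), (2,2), (2,4), (4,0), (4,2), (4,4), (6,0), (6,2), (6,4)}; {(0,0), (0,2), (0,4), (2,1), (2,3), (2,5), (4,0), (4,2), (4,4), (6,1), (6,3), (6,5)}.
So G has 3 subgroups of order 12.

3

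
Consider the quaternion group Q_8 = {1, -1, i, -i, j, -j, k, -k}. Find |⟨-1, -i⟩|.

4

|⟨-1⟩| = 2 and |⟨-i⟩| = 4, so |H| is a multiple of lcm(2, 4) = 4 and divides |G| = 8.
Closing under the operation: H = {1, -1, i, -i}, so |H| = 4.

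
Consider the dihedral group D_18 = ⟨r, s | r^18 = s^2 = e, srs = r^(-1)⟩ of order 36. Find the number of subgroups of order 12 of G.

|G| = 36 and 12 | 36, so subgroups of order 12 are possible by Lagrange.
The subgroups of order 12 are: {e, r^3, r^6, r^9, r^12, r^15, rs, r^4s, r^7s, r^10s, r^13s, r^16s}; {e, r^3, r^6, r^9, r^12, r^15, r^2s, r^5s, r^8s, r^11s, r^14s, r^17s}; {e, r^3, r^6, r^9, r^12, r^15, s, r^3s, r^6s, r^9s, r^12s, r^15s}.
So G has 3 subgroups of order 12.

3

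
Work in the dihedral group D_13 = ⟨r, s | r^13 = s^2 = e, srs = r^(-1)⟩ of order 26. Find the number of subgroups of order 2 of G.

|G| = 26 and 2 | 26, so subgroups of order 2 are possible by Lagrange.
The subgroups of order 2 are: {e, r^10s}; {e, r^11s}; {e, r^12s}; {e, r^2s}; … (13 in all).
So G has 13 subgroups of order 2.

13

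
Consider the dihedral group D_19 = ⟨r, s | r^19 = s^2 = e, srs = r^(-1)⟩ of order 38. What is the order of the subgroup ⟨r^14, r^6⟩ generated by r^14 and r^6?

|⟨r^14⟩| = 19 and |⟨r^6⟩| = 19, so |H| is a multiple of lcm(19, 19) = 19 and divides |G| = 38.
Closing under the operation: H = {e, r, r^2, r^3, r^4, r^5, r^6, r^7, r^8, r^9, r^10, r^11, r^12, r^13, r^14, r^15, r^16, r^17, r^18}, so |H| = 19.

19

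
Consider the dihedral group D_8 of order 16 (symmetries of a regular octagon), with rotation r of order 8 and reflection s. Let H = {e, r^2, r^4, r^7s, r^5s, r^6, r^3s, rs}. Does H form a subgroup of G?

Yes

|H| = 8 divides |G| = 16, consistent with Lagrange.
H contains the identity, every element's inverse is in H, and H is closed under ·: it is a subgroup.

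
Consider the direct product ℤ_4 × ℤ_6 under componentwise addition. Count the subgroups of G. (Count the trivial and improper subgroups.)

|G| = 24, so by Lagrange every subgroup order divides 24. Divisors: 1, 2, 3, 4, 6, 8, 12, 24.
Subgroups by order — order 1: 1; order 2: 3; order 3: 1; order 4: 3; order 6: 3; order 8: 1; order 12: 3; order 24: 1.
Total: 1 + 3 + 1 + 3 + 3 + 1 + 3 + 1 = 16.

16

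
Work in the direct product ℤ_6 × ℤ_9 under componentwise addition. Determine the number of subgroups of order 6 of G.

4

|G| = 54 and 6 | 54, so subgroups of order 6 are possible by Lagrange.
The subgroups of order 6 are: {(0,0), (0,3), (0,6), (3,0), (3,3), (3,6)}; {(0,0), (1,0), (2,0), (3,0), (4,0), (5,0)}; {(0,0), (1,3), (2,6), (3,0), (4,3), (5,6)}; {(0,0), (1,6), (2,3), (3,0), (4,6), (5,3)}.
So G has 4 subgroups of order 6.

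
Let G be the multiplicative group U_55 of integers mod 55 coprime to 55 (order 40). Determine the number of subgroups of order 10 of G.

|G| = 40 and 10 | 40, so subgroups of order 10 are possible by Lagrange.
The subgroups of order 10 are: {1, 4, 9, 14, 16, 26, 31, 34, 36, 49}; {1, 16, 19, 24, 26, 29, 31, 36, 39, 54}; {1, 6, 16, 21, 26, 31, 36, 41, 46, 51}.
So G has 3 subgroups of order 10.

3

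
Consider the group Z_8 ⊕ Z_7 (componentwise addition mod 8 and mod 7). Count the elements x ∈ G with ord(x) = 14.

6

An element (a,b) has order lcm(ord(a), ord(b)); count pairs with lcm equal to 14.
Enumerating gives 6 such elements.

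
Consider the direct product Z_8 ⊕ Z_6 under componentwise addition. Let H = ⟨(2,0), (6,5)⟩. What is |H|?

|⟨(2,0)⟩| = 4 and |⟨(6,5)⟩| = 12, so |H| is a multiple of lcm(4, 12) = 12 and divides |G| = 48.
Closing under the operation: H = {(0,0), (0,1), (0,2), (0,3), (0,4), (0,5), (2,0), (2,1), (2,2), (2,3), (2,4), (2,5), (4,0), (4,1), (4,2), (4,3), (4,4), (4,5), (6,0), (6,1), (6,2), (6,3), (6,4), (6,5)}, so |H| = 24.

24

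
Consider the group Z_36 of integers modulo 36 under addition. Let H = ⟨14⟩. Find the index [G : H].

|⟨14⟩| = 18 and |G| = 36.
By Lagrange, [G : H] = |G|/|H| = 36/18 = 2.

2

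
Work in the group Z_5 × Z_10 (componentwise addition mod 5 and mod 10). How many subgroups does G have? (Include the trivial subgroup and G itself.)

|G| = 50, so by Lagrange every subgroup order divides 50. Divisors: 1, 2, 5, 10, 25, 50.
Subgroups by order — order 1: 1; order 2: 1; order 5: 6; order 10: 6; order 25: 1; order 50: 1.
Total: 1 + 1 + 6 + 6 + 1 + 1 = 16.

16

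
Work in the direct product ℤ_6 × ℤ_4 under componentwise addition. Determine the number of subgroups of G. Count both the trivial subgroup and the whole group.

|G| = 24, so by Lagrange every subgroup order divides 24. Divisors: 1, 2, 3, 4, 6, 8, 12, 24.
Subgroups by order — order 1: 1; order 2: 3; order 3: 1; order 4: 3; order 6: 3; order 8: 1; order 12: 3; order 24: 1.
Total: 1 + 3 + 1 + 3 + 3 + 1 + 3 + 1 = 16.

16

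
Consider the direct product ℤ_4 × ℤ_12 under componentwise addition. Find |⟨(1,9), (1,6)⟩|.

16

|⟨(1,9)⟩| = 4 and |⟨(1,6)⟩| = 4, so |H| is a multiple of lcm(4, 4) = 4 and divides |G| = 48.
Closing under the operation: H = {(0,0), (0,3), (0,6), (0,9), (1,0), (1,3), (1,6), (1,9), (2,0), (2,3), (2,6), (2,9), (3,0), (3,3), (3,6), (3,9)}, so |H| = 16.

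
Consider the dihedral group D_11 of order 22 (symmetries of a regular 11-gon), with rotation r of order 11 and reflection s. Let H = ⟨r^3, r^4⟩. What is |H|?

|⟨r^3⟩| = 11 and |⟨r^4⟩| = 11, so |H| is a multiple of lcm(11, 11) = 11 and divides |G| = 22.
Closing under the operation: H = {e, r, r^2, r^3, r^4, r^5, r^6, r^7, r^8, r^9, r^10}, so |H| = 11.

11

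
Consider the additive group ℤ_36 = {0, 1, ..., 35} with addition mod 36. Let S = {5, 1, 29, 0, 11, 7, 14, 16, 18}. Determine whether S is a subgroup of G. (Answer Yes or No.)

1 ∈ S but its inverse 35 ∉ S, so S is not a subgroup.

No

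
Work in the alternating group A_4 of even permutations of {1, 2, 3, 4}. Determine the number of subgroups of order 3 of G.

4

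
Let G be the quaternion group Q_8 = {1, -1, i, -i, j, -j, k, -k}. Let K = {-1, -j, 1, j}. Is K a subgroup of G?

|K| = 4 divides |G| = 8, consistent with Lagrange.
K contains the identity, every element's inverse is in K, and K is closed under ·: it is a subgroup.
In fact K = ⟨j⟩.

Yes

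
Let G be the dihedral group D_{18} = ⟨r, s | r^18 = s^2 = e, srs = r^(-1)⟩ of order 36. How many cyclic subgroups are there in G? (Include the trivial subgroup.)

24

Each element a generates a cyclic subgroup ⟨a⟩; distinct elements may generate the same one (a cyclic group of order d has φ(d) generators).
Cyclic subgroups by order — order 1: 1; order 2: 19; order 3: 1; order 6: 1; order 9: 1; order 18: 1.
Total: 24.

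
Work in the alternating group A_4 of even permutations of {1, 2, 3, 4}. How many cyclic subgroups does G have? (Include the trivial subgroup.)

8

A cyclic subgroup of order d is generated by each of its φ(d) elements of order d, so the cyclic subgroups of order d number (#elements of order d)/φ(d).
Cyclic subgroups by order — order 1: 1; order 2: 3; order 3: 4.
Total: 8.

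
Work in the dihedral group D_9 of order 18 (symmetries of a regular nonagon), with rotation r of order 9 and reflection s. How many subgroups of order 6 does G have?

|G| = 18 and 6 | 18, so subgroups of order 6 are possible by Lagrange.
The subgroups of order 6 are: {e, r^3, r^6, r^2s, r^5s, r^8s}; {e, r^3, r^6, s, r^3s, r^6s}; {e, r^3, r^6, rs, r^4s, r^7s}.
So G has 3 subgroups of order 6.

3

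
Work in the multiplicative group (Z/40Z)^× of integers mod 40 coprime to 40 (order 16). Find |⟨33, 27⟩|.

|⟨33⟩| = 4 and |⟨27⟩| = 4, so |H| is a multiple of lcm(4, 4) = 4 and divides |G| = 16.
Closing under the operation: H = {1, 3, 9, 11, 17, 19, 27, 33}, so |H| = 8.

8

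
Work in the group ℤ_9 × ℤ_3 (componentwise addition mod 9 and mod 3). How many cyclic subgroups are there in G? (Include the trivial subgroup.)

8

Each element a generates a cyclic subgroup ⟨a⟩; distinct elements may generate the same one (a cyclic group of order d has φ(d) generators).
Cyclic subgroups by order — order 1: 1; order 3: 4; order 9: 3.
Total: 8.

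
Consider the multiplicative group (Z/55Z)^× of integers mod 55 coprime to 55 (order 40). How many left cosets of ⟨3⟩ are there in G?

|⟨3⟩| = 20 and |G| = 40.
By Lagrange, [G : H] = |G|/|H| = 40/20 = 2.

2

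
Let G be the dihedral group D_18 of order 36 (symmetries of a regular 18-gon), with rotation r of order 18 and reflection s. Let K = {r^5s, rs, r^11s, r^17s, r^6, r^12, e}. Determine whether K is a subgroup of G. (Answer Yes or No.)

|K| = 7 does not divide |G| = 36, so by Lagrange K is not a subgroup.

No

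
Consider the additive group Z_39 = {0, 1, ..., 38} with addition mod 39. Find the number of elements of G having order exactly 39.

In a cyclic group of order 39, the number of elements of order d (for d | 39) is φ(d).
φ(39) = 24.

24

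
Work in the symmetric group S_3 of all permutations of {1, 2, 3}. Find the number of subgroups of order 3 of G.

1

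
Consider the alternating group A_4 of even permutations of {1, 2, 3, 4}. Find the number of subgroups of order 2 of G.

3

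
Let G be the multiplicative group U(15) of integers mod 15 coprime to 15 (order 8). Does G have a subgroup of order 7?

No

7 does not divide |G| = 8, so by Lagrange no subgroup of order 7 exists.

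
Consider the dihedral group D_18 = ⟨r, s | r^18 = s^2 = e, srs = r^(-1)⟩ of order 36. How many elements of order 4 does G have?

No element of G has order 4 (even though 4 | 36).

0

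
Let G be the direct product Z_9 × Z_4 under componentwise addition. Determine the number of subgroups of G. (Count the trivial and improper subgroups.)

9

|G| = 36, so by Lagrange every subgroup order divides 36. Divisors: 1, 2, 3, 4, 6, 9, 12, 18, 36.
Subgroups by order — order 1: 1; order 2: 1; order 3: 1; order 4: 1; order 6: 1; order 9: 1; order 12: 1; order 18: 1; order 36: 1.
Total: 1 + 1 + 1 + 1 + 1 + 1 + 1 + 1 + 1 = 9.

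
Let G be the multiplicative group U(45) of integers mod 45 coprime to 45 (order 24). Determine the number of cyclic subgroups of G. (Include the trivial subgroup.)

Each element a generates a cyclic subgroup ⟨a⟩; distinct elements may generate the same one (a cyclic group of order d has φ(d) generators).
Cyclic subgroups by order — order 1: 1; order 2: 3; order 3: 1; order 4: 2; order 6: 3; order 12: 2.
Total: 12.

12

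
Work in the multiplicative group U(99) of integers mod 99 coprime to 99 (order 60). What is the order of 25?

Compute successive powers of 25 mod 99: 25, 31, 82, 70, 67, 91, 97, 49, …; 25^15 ≡ 1 (mod 99).
So |⟨25⟩| = 15.

15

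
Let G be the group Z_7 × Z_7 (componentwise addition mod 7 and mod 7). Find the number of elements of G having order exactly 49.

0

An element (a,b) has order lcm(ord(a), ord(b)); count pairs with lcm equal to 49.
Enumerating gives 0 such elements.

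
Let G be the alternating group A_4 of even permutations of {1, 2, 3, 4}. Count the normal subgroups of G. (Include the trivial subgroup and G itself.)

3

G has 10 subgroups. Checking conjugation-invariance by order — order 1: 1/1 normal; order 2: 0/3 normal; order 3: 0/4 normal; order 4: 1/1 normal; order 12: 1/1 normal.
Total normal subgroups: 3.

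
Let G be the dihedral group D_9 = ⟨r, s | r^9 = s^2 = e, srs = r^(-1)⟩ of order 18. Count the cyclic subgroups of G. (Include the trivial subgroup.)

Group the elements of G by the cyclic subgroup they generate; each cyclic subgroup of order d accounts for φ(d) elements.
Cyclic subgroups by order — order 1: 1; order 2: 9; order 3: 1; order 9: 1.
Total: 12.

12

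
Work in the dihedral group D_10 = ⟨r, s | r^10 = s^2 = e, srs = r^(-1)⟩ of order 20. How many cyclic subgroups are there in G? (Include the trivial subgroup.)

14

A cyclic subgroup of order d is generated by each of its φ(d) elements of order d, so the cyclic subgroups of order d number (#elements of order d)/φ(d).
Cyclic subgroups by order — order 1: 1; order 2: 11; order 5: 1; order 10: 1.
Total: 14.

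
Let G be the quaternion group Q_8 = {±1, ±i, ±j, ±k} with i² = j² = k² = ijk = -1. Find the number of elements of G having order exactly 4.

6

The elements of order 4 are: i, -i, j, -j, k, -k.
That's 6.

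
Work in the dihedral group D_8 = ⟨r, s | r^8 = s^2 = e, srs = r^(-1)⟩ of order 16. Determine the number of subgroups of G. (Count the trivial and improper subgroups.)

19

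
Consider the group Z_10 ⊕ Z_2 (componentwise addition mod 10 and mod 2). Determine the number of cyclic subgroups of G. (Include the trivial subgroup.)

8

Each element a generates a cyclic subgroup ⟨a⟩; distinct elements may generate the same one (a cyclic group of order d has φ(d) generators).
Cyclic subgroups by order — order 1: 1; order 2: 3; order 5: 1; order 10: 3.
Total: 8.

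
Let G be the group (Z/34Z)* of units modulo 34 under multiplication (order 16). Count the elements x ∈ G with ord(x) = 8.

The elements of order 8 are: 9, 15, 19, 25.
That's 4.

4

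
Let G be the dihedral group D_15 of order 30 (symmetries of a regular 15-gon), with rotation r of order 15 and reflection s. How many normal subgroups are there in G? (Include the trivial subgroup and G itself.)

G has 28 subgroups. Checking conjugation-invariance by order — order 1: 1/1 normal; order 2: 0/15 normal; order 3: 1/1 normal; order 5: 1/1 normal; order 6: 0/5 normal; order 10: 0/3 normal; order 15: 1/1 normal; order 30: 1/1 normal.
Total normal subgroups: 5.

5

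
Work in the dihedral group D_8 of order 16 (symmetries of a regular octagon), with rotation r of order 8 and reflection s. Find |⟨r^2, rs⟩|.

|⟨r^2⟩| = 4 and |⟨rs⟩| = 2, so |H| is a multiple of lcm(4, 2) = 4 and divides |G| = 16.
Closing under the operation: H = {e, r^2, r^4, r^6, rs, r^3s, r^5s, r^7s}, so |H| = 8.

8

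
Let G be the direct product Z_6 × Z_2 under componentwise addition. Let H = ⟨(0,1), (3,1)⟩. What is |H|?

|⟨(0,1)⟩| = 2 and |⟨(3,1)⟩| = 2, so |H| is a multiple of lcm(2, 2) = 2 and divides |G| = 12.
Closing under the operation: H = {(0,0), (0,1), (3,0), (3,1)}, so |H| = 4.

4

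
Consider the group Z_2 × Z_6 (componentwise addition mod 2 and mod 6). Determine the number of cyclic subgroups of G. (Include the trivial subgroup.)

Each element a generates a cyclic subgroup ⟨a⟩; distinct elements may generate the same one (a cyclic group of order d has φ(d) generators).
Cyclic subgroups by order — order 1: 1; order 2: 3; order 3: 1; order 6: 3.
Total: 8.

8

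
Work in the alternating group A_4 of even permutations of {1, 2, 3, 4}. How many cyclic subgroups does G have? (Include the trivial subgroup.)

A cyclic subgroup of order d is generated by each of its φ(d) elements of order d, so the cyclic subgroups of order d number (#elements of order d)/φ(d).
Cyclic subgroups by order — order 1: 1; order 2: 3; order 3: 4.
Total: 8.

8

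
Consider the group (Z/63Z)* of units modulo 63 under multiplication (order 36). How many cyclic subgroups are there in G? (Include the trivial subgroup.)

Each element a generates a cyclic subgroup ⟨a⟩; distinct elements may generate the same one (a cyclic group of order d has φ(d) generators).
Cyclic subgroups by order — order 1: 1; order 2: 3; order 3: 4; order 6: 12.
Total: 20.

20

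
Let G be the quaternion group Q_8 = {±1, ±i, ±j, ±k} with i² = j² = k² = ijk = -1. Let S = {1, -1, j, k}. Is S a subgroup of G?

No

k ∈ S but its inverse -k ∉ S, so S is not a subgroup.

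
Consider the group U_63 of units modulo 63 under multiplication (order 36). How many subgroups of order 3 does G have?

|G| = 36 and 3 | 36, so subgroups of order 3 are possible by Lagrange.
The subgroups of order 3 are: {1, 4, 16}; {1, 22, 43}; {1, 25, 58}; {1, 37, 46}.
So G has 4 subgroups of order 3.

4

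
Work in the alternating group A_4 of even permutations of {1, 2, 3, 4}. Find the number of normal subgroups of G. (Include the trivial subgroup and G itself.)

3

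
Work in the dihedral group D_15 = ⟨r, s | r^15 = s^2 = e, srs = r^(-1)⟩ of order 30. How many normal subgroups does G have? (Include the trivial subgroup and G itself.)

5

G has 28 subgroups. Checking conjugation-invariance by order — order 1: 1/1 normal; order 2: 0/15 normal; order 3: 1/1 normal; order 5: 1/1 normal; order 6: 0/5 normal; order 10: 0/3 normal; order 15: 1/1 normal; order 30: 1/1 normal.
Total normal subgroups: 5.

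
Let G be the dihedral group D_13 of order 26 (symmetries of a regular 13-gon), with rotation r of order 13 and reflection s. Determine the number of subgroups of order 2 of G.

13

|G| = 26 and 2 | 26, so subgroups of order 2 are possible by Lagrange.
The subgroups of order 2 are: {e, r^10s}; {e, r^11s}; {e, r^12s}; {e, r^2s}; … (13 in all).
So G has 13 subgroups of order 2.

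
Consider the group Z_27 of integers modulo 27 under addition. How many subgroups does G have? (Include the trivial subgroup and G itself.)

A cyclic group of order 27 has exactly one subgroup for each divisor of 27.
Divisors of 27: 1, 3, 9, 27.
So Z_27 has 4 subgroups.

4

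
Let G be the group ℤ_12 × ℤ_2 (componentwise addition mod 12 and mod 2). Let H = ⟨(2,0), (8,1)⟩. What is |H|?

|⟨(2,0)⟩| = 6 and |⟨(8,1)⟩| = 6, so |H| is a multiple of lcm(6, 6) = 6 and divides |G| = 24.
Closing under the operation: H = {(0,0), (0,1), (2,0), (2,1), (4,0), (4,1), (6,0), (6,1), (8,0), (8,1), (10,0), (10,1)}, so |H| = 12.

12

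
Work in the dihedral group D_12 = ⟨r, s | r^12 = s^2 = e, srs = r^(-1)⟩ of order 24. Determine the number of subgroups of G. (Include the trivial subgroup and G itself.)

|G| = 24, so by Lagrange every subgroup order divides 24. Divisors: 1, 2, 3, 4, 6, 8, 12, 24.
Subgroups by order — order 1: 1; order 2: 13; order 3: 1; order 4: 7; order 6: 5; order 8: 3; order 12: 3; order 24: 1.
Total: 1 + 13 + 1 + 7 + 5 + 3 + 3 + 1 = 34.

34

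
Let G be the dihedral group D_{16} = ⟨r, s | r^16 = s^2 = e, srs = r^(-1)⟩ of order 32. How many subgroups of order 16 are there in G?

|G| = 32 and 16 | 32, so subgroups of order 16 are possible by Lagrange.
The subgroups of order 16 are: {e, r, r^2, r^3, r^4, r^5, r^6, r^7, r^8, r^9, r^10, r^11, r^12, r^13, r^14, r^15}; {e, r^2, r^4, r^6, r^8, r^10, r^12, r^14, s, r^2s, r^4s, r^6s, r^8s, r^10s, r^12s, r^14s}; {e, r^2, r^4, r^6, r^8, r^10, r^12, r^14, rs, r^3s, r^5s, r^7s, r^9s, r^11s, r^13s, r^15s}.
So G has 3 subgroups of order 16.

3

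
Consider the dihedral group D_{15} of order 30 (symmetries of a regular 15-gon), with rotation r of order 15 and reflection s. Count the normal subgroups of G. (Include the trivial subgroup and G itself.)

G has 28 subgroups. Checking conjugation-invariance by order — order 1: 1/1 normal; order 2: 0/15 normal; order 3: 1/1 normal; order 5: 1/1 normal; order 6: 0/5 normal; order 10: 0/3 normal; order 15: 1/1 normal; order 30: 1/1 normal.
Total normal subgroups: 5.

5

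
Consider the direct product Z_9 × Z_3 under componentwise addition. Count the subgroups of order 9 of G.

4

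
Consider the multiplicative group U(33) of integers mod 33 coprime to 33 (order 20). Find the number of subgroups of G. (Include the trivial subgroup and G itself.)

10

|G| = 20, so by Lagrange every subgroup order divides 20. Divisors: 1, 2, 4, 5, 10, 20.
Subgroups by order — order 1: 1; order 2: 3; order 4: 1; order 5: 1; order 10: 3; order 20: 1.
Total: 1 + 3 + 1 + 1 + 3 + 1 = 10.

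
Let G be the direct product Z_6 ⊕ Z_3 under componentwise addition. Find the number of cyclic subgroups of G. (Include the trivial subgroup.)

10

Each element a generates a cyclic subgroup ⟨a⟩; distinct elements may generate the same one (a cyclic group of order d has φ(d) generators).
Cyclic subgroups by order — order 1: 1; order 2: 1; order 3: 4; order 6: 4.
Total: 10.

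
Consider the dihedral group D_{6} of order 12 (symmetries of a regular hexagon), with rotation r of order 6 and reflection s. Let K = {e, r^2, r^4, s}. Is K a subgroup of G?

No

Closure fails: s · r^4 = r^2s ∉ K. So K is not a subgroup.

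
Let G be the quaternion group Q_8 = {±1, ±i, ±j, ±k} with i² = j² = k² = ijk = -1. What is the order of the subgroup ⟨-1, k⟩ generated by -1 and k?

4

|⟨-1⟩| = 2 and |⟨k⟩| = 4, so |H| is a multiple of lcm(2, 4) = 4 and divides |G| = 8.
Closing under the operation: H = {1, -1, k, -k}, so |H| = 4.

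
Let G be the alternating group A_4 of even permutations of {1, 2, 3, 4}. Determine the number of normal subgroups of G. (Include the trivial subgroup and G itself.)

G has 10 subgroups. Checking conjugation-invariance by order — order 1: 1/1 normal; order 2: 0/3 normal; order 3: 0/4 normal; order 4: 1/1 normal; order 12: 1/1 normal.
Total normal subgroups: 3.

3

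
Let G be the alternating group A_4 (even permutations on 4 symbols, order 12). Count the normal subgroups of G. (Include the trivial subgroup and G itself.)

G has 10 subgroups. Checking conjugation-invariance by order — order 1: 1/1 normal; order 2: 0/3 normal; order 3: 0/4 normal; order 4: 1/1 normal; order 12: 1/1 normal.
Total normal subgroups: 3.

3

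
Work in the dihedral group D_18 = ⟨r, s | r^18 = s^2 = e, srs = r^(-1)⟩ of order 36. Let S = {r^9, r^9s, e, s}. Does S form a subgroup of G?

|S| = 4 divides |G| = 36, consistent with Lagrange.
S contains the identity, every element's inverse is in S, and S is closed under ·: it is a subgroup.

Yes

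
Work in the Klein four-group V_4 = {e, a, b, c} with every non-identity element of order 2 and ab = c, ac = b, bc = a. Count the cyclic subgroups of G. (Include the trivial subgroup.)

4

A cyclic subgroup of order d is generated by each of its φ(d) elements of order d, so the cyclic subgroups of order d number (#elements of order d)/φ(d).
Cyclic subgroups by order — order 1: 1; order 2: 3.
Total: 4.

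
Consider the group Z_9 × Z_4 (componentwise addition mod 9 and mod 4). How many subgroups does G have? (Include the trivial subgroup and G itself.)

|G| = 36, so by Lagrange every subgroup order divides 36. Divisors: 1, 2, 3, 4, 6, 9, 12, 18, 36.
Subgroups by order — order 1: 1; order 2: 1; order 3: 1; order 4: 1; order 6: 1; order 9: 1; order 12: 1; order 18: 1; order 36: 1.
Total: 1 + 1 + 1 + 1 + 1 + 1 + 1 + 1 + 1 = 9.

9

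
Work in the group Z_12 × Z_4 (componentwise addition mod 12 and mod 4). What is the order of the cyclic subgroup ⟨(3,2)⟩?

The order of (3,2) in Z_12 × Z_4 is lcm(ord(3) in Z_12, ord(2) in Z_4).
ord(3) = 4 and ord(2) = 2, so |⟨(3,2)⟩| = lcm(4, 2) = 4.

4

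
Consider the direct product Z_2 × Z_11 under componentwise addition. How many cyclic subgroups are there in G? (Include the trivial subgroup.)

4

A cyclic subgroup of order d is generated by each of its φ(d) elements of order d, so the cyclic subgroups of order d number (#elements of order d)/φ(d).
Cyclic subgroups by order — order 1: 1; order 2: 1; order 11: 1; order 22: 1.
Total: 4.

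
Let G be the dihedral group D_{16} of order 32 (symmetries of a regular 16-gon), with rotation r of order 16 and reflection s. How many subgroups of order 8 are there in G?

5

|G| = 32 and 8 | 32, so subgroups of order 8 are possible by Lagrange.
The subgroups of order 8 are: {e, r^2, r^4, r^6, r^8, r^10, r^12, r^14}; {e, r^4, r^8, r^12, r^2s, r^6s, r^10s, r^14s}; {e, r^4, r^8, r^12, r^3s, r^7s, r^11s, r^15s}; {e, r^4, r^8, r^12, s, r^4s, r^8s, r^12s}; … (5 in all).
So G has 5 subgroups of order 8.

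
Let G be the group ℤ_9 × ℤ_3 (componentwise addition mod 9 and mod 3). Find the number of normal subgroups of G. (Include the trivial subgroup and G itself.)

G is abelian, so every subgroup is normal.
G has 10 subgroups in total, hence 10 normal subgroups.

10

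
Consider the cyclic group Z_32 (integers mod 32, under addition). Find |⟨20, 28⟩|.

8

|⟨20⟩| = 8 and |⟨28⟩| = 8, so |H| is a multiple of lcm(8, 8) = 8 and divides |G| = 32.
Closing under the operation: H = {0, 4, 8, 12, 16, 20, 24, 28}, so |H| = 8.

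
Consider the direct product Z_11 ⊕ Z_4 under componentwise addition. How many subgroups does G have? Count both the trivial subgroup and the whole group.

6

|G| = 44, so by Lagrange every subgroup order divides 44. Divisors: 1, 2, 4, 11, 22, 44.
Subgroups by order — order 1: 1; order 2: 1; order 4: 1; order 11: 1; order 22: 1; order 44: 1.
Total: 1 + 1 + 1 + 1 + 1 + 1 = 6.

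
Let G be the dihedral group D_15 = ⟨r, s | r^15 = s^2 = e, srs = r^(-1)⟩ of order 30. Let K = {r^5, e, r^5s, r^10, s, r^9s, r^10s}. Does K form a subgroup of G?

|K| = 7 does not divide |G| = 30, so by Lagrange K is not a subgroup.

No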